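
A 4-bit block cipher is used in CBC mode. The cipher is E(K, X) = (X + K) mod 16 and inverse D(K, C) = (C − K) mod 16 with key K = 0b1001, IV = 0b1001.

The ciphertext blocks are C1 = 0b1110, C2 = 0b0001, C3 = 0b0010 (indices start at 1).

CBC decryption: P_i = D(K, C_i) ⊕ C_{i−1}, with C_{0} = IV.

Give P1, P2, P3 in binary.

P1: D(K, 0b1110) = 0b0101; 0b0101 ⊕ 0b1001 = 0b1100.
P2: D(K, 0b0001) = 0b1000; 0b1000 ⊕ 0b1110 = 0b0110.
P3: D(K, 0b0010) = 0b1001; 0b1001 ⊕ 0b0001 = 0b1000.

P1 = 0b1100, P2 = 0b0110, P3 = 0b1000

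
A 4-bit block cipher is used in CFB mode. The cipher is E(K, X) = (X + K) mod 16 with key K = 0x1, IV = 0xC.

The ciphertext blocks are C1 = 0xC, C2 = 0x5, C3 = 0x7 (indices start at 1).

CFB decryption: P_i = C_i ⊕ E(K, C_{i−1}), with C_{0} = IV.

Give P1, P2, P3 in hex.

P1: E(K, 0xC) = 0xD; 0xC ⊕ 0xD = 0x1.
P2: E(K, 0xC) = 0xD; 0x5 ⊕ 0xD = 0x8.
P3: E(K, 0x5) = 0x6; 0x7 ⊕ 0x6 = 0x1.

P1 = 0x1, P2 = 0x8, P3 = 0x1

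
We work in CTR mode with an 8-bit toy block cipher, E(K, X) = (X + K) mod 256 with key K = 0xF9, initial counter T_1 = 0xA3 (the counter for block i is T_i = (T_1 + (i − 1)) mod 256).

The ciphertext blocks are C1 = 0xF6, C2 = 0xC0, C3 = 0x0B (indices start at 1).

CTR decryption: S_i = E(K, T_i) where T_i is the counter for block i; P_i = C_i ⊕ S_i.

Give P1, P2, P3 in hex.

P1: T = 0xA3, S = E(K, T) = 0x9C; 0xF6 ⊕ 0x9C = 0x6A.
P2: T = 0xA4, S = E(K, T) = 0x9D; 0xC0 ⊕ 0x9D = 0x5D.
P3: T = 0xA5, S = E(K, T) = 0x9E; 0x0B ⊕ 0x9E = 0x95.

P1 = 0x6A, P2 = 0x5D, P3 = 0x95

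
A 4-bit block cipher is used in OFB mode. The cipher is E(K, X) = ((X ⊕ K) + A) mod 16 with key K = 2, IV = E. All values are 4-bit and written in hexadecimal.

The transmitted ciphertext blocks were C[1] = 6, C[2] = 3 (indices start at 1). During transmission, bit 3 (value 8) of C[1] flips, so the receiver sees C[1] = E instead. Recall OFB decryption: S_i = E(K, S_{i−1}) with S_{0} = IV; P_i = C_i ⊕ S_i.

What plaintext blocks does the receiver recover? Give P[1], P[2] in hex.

Only C[1] changed, to E. In OFB, a change in C_i flips the same bit in P_i only; the keystream is unaffected. Decrypting the received ciphertext:
P[1]: S = E(K, E) = 6; E ⊕ 6 = 8.
P[2]: S = E(K, 6) = E; 3 ⊕ E = D.
Blocks that differ from the original plaintext: P[1].

P[1] = 8, P[2] = D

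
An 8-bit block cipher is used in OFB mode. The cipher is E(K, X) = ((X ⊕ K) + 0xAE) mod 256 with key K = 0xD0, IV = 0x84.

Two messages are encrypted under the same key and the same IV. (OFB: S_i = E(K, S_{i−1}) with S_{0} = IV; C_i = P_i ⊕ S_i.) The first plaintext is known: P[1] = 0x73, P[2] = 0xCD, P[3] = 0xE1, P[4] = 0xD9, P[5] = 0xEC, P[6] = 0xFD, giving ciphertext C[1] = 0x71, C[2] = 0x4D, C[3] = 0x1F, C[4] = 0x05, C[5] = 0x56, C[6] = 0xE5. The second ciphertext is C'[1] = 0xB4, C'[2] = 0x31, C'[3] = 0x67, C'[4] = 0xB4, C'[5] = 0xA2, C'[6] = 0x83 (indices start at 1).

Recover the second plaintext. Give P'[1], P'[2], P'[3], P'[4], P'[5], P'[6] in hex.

In OFB with a reused IV, both messages share the same keystream S_i, so C_i ⊕ C'_i = P_i ⊕ P'_i and thus P'_i = P_i ⊕ C_i ⊕ C'_i.
P'[1]: 0x73 ⊕ 0x71 ⊕ 0xB4 = 0xB6.
P'[2]: 0xCD ⊕ 0x4D ⊕ 0x31 = 0xB1.
P'[3]: 0xE1 ⊕ 0x1F ⊕ 0x67 = 0x99.
P'[4]: 0xD9 ⊕ 0x05 ⊕ 0xB4 = 0x68.
P'[5]: 0xEC ⊕ 0x56 ⊕ 0xA2 = 0x18.
P'[6]: 0xFD ⊕ 0xE5 ⊕ 0x83 = 0x9B.

P'[1] = 0xB6, P'[2] = 0xB1, P'[3] = 0x99, P'[4] = 0x68, P'[5] = 0x18, P'[6] = 0x9B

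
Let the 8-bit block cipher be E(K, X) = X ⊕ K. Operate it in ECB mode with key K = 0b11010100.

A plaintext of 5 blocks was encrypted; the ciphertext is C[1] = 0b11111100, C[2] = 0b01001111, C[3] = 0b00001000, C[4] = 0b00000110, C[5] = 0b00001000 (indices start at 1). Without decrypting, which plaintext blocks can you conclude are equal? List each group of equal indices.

ECB encrypts each block independently with the same key, so equal ciphertext blocks imply equal plaintext blocks.
C[3] = C[5] = 0b00001000, so P[3] = P[5].

P[3] = P[5]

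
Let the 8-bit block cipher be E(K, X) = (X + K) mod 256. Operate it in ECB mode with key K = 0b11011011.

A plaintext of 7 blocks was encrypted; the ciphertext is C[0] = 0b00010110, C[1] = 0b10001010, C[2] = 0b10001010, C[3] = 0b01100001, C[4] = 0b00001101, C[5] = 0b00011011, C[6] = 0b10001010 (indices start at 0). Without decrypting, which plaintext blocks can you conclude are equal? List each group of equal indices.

P[1] = P[2] = P[6]

ECB encrypts each block independently with the same key, so equal ciphertext blocks imply equal plaintext blocks.
C[1] = C[2] = C[6] = 0b10001010, so P[1] = P[2] = P[6].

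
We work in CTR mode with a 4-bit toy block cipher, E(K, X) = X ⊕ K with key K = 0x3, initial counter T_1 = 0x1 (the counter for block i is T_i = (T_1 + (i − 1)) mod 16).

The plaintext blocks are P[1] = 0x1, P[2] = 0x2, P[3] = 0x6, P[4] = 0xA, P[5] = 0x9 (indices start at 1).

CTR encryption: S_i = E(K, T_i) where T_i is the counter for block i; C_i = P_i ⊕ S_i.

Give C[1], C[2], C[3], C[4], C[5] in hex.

C[1] = 0x3, C[2] = 0x3, C[3] = 0x6, C[4] = 0xD, C[5] = 0xF

C[1]: T = 0x1, S = E(K, T) = 0x2; 0x1 ⊕ 0x2 = 0x3.
C[2]: T = 0x2, S = E(K, T) = 0x1; 0x2 ⊕ 0x1 = 0x3.
C[3]: T = 0x3, S = E(K, T) = 0x0; 0x6 ⊕ 0x0 = 0x6.
C[4]: T = 0x4, S = E(K, T) = 0x7; 0xA ⊕ 0x7 = 0xD.
C[5]: T = 0x5, S = E(K, T) = 0x6; 0x9 ⊕ 0x6 = 0xF.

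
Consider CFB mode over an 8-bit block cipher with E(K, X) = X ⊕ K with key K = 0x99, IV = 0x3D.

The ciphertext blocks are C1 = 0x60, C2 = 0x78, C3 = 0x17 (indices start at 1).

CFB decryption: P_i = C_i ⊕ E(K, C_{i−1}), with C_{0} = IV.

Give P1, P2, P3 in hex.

P1 = 0xC4, P2 = 0x81, P3 = 0xF6

P1: E(K, 0x3D) = 0xA4; 0x60 ⊕ 0xA4 = 0xC4.
P2: E(K, 0x60) = 0xF9; 0x78 ⊕ 0xF9 = 0x81.
P3: E(K, 0x78) = 0xE1; 0x17 ⊕ 0xE1 = 0xF6.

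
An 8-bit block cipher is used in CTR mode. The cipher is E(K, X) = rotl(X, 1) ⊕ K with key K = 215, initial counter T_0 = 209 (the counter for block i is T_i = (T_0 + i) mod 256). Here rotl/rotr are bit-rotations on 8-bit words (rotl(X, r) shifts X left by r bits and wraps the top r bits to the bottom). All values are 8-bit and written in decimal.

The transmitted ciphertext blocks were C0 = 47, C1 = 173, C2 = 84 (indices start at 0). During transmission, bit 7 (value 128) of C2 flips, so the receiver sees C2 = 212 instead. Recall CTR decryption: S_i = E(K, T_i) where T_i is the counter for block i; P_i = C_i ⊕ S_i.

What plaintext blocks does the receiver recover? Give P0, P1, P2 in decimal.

P0 = 91, P1 = 223, P2 = 164

Only C2 changed, to 212. In CTR, a change in C_i flips the same bit in P_i only; the keystream is unaffected. Decrypting the received ciphertext:
P0: T = 209, S = E(K, T) = 116; 47 ⊕ 116 = 91.
P1: T = 210, S = E(K, T) = 114; 173 ⊕ 114 = 223.
P2: T = 211, S = E(K, T) = 112; 212 ⊕ 112 = 164.
Blocks that differ from the original plaintext: P2.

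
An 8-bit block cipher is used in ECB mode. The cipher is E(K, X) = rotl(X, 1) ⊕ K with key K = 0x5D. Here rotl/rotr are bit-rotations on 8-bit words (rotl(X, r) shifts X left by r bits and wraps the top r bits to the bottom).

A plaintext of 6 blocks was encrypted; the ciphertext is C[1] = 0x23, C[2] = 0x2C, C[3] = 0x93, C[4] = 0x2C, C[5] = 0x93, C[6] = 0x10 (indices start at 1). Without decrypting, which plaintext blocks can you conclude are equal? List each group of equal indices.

ECB encrypts each block independently with the same key, so equal ciphertext blocks imply equal plaintext blocks.
C[2] = C[4] = 0x2C, so P[2] = P[4].
C[3] = C[5] = 0x93, so P[3] = P[5].

P[2] = P[4]; P[3] = P[5]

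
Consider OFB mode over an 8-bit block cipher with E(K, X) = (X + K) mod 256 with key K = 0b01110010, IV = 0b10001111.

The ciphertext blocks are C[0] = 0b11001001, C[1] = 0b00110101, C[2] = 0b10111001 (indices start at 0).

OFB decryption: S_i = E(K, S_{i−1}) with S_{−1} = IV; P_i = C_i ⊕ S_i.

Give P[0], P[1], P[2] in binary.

P[0]: S = E(K, 0b10001111) = 0b00000001; 0b11001001 ⊕ 0b00000001 = 0b11001000.
P[1]: S = E(K, 0b00000001) = 0b01110011; 0b00110101 ⊕ 0b01110011 = 0b01000110.
P[2]: S = E(K, 0b01110011) = 0b11100101; 0b10111001 ⊕ 0b11100101 = 0b01011100.

P[0] = 0b11001000, P[1] = 0b01000110, P[2] = 0b01011100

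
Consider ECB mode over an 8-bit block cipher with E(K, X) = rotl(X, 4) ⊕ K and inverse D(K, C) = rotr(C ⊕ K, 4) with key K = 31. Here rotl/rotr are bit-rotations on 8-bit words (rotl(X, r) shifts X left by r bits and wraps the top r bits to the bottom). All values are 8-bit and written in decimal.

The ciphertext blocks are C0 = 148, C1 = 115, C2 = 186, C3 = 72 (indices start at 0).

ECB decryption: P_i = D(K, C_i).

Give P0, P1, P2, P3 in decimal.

P0 = 184, P1 = 198, P2 = 90, P3 = 117

P0: D(K, 148) = 184.
P1: D(K, 115) = 198.
P2: D(K, 186) = 90.
P3: D(K, 72) = 117.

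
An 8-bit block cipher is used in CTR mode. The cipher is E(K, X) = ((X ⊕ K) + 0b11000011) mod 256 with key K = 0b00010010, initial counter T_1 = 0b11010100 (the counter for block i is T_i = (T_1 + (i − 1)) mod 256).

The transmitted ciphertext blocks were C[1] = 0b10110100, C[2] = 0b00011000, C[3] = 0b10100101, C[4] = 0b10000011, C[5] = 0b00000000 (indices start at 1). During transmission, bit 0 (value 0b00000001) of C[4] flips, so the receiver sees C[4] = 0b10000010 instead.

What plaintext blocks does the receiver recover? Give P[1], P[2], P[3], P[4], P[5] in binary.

CTR decryption: S_i = E(K, T_i) where T_i is the counter for block i; P_i = C_i ⊕ S_i.
Only C[4] changed, to 0b10000010. In CTR, a change in C_i flips the same bit in P_i only; the keystream is unaffected. Decrypting the received ciphertext:
P[1]: T = 0b11010100, S = E(K, T) = 0b10001001; 0b10110100 ⊕ 0b10001001 = 0b00111101.
P[2]: T = 0b11010101, S = E(K, T) = 0b10001010; 0b00011000 ⊕ 0b10001010 = 0b10010010.
P[3]: T = 0b11010110, S = E(K, T) = 0b10000111; 0b10100101 ⊕ 0b10000111 = 0b00100010.
P[4]: T = 0b11010111, S = E(K, T) = 0b10001000; 0b10000010 ⊕ 0b10001000 = 0b00001010.
P[5]: T = 0b11011000, S = E(K, T) = 0b10001101; 0b00000000 ⊕ 0b10001101 = 0b10001101.
Blocks that differ from the original plaintext: P[4].

P[1] = 0b00111101, P[2] = 0b10010010, P[3] = 0b00100010, P[4] = 0b00001010, P[5] = 0b10001101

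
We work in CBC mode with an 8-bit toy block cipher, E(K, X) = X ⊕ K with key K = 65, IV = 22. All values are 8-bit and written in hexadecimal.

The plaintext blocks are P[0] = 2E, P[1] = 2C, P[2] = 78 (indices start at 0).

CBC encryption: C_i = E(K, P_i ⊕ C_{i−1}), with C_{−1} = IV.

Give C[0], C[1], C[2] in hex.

C[0] = 69, C[1] = 20, C[2] = 3D

C[0]: P[0] ⊕ 22 = 0C; E(K, 0C) = 69.
C[1]: P[1] ⊕ 69 = 45; E(K, 45) = 20.
C[2]: P[2] ⊕ 20 = 58; E(K, 58) = 3D.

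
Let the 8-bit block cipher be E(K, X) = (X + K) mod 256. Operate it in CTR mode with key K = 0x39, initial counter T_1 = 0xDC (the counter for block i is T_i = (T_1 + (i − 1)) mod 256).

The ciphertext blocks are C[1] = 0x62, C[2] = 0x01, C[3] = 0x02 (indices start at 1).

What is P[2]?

CTR decryption: S_i = E(K, T_i) where T_i is the counter for block i; P_i = C_i ⊕ S_i.
P[2]: T = 0xDD, S = E(K, T) = 0x16; 0x01 ⊕ 0x16 = 0x17.

P[2] = 0x17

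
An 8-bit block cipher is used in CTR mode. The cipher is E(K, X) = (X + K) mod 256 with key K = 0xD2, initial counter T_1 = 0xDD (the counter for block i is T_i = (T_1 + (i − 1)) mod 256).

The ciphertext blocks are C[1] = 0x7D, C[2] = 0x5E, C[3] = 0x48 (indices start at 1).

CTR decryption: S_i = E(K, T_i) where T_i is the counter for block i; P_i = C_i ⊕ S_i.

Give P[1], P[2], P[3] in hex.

P[1] = 0xD2, P[2] = 0xEE, P[3] = 0xF9

P[1]: T = 0xDD, S = E(K, T) = 0xAF; 0x7D ⊕ 0xAF = 0xD2.
P[2]: T = 0xDE, S = E(K, T) = 0xB0; 0x5E ⊕ 0xB0 = 0xEE.
P[3]: T = 0xDF, S = E(K, T) = 0xB1; 0x48 ⊕ 0xB1 = 0xF9.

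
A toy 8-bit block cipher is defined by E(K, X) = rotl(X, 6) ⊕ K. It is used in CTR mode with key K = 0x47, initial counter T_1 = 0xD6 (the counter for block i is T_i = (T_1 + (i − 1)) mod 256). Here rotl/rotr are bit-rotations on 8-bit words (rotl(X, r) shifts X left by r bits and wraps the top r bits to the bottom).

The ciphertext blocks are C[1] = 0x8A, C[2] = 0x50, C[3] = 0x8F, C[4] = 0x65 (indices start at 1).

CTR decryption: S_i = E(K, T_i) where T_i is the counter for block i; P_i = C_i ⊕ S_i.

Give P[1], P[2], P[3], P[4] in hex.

P[1] = 0x78, P[2] = 0xE2, P[3] = 0xFE, P[4] = 0x54

P[1]: T = 0xD6, S = E(K, T) = 0xF2; 0x8A ⊕ 0xF2 = 0x78.
P[2]: T = 0xD7, S = E(K, T) = 0xB2; 0x50 ⊕ 0xB2 = 0xE2.
P[3]: T = 0xD8, S = E(K, T) = 0x71; 0x8F ⊕ 0x71 = 0xFE.
P[4]: T = 0xD9, S = E(K, T) = 0x31; 0x65 ⊕ 0x31 = 0x54.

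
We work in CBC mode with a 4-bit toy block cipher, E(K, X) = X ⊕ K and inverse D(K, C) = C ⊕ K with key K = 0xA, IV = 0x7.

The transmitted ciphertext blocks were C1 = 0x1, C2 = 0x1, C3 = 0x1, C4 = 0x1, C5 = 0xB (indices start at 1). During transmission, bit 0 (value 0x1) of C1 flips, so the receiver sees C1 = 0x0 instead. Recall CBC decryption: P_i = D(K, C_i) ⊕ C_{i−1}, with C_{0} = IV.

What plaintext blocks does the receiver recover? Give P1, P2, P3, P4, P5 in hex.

Only C1 changed, to 0x0. In CBC, a change in C_i garbles P_i and flips the same bit in P_{i+1}. Decrypting the received ciphertext:
P1: D(K, 0x0) = 0xA; 0xA ⊕ 0x7 = 0xD.
P2: D(K, 0x1) = 0xB; 0xB ⊕ 0x0 = 0xB.
P3: D(K, 0x1) = 0xB; 0xB ⊕ 0x1 = 0xA.
P4: D(K, 0x1) = 0xB; 0xB ⊕ 0x1 = 0xA.
P5: D(K, 0xB) = 0x1; 0x1 ⊕ 0x1 = 0x0.
Blocks that differ from the original plaintext: P1, P2.

P1 = 0xD, P2 = 0xB, P3 = 0xA, P4 = 0xA, P5 = 0x0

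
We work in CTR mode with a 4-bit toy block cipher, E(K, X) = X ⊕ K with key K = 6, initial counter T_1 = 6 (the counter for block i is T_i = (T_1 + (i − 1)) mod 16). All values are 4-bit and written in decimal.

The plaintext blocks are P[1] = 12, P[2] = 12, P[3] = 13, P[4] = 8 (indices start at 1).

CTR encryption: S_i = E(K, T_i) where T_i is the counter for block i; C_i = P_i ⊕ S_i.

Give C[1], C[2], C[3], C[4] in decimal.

C[1]: T = 6, S = E(K, T) = 0; 12 ⊕ 0 = 12.
C[2]: T = 7, S = E(K, T) = 1; 12 ⊕ 1 = 13.
C[3]: T = 8, S = E(K, T) = 14; 13 ⊕ 14 = 3.
C[4]: T = 9, S = E(K, T) = 15; 8 ⊕ 15 = 7.

C[1] = 12, C[2] = 13, C[3] = 3, C[4] = 7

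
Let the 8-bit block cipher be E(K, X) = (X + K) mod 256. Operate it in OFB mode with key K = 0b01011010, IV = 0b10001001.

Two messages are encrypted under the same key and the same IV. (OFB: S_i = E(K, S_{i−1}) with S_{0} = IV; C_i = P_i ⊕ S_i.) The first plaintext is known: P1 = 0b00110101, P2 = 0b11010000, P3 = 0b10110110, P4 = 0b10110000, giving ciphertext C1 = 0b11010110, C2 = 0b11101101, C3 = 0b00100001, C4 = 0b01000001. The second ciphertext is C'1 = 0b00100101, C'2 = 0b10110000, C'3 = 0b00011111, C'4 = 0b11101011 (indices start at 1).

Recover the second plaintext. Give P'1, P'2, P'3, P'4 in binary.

P'1 = 0b11000110, P'2 = 0b10001101, P'3 = 0b10001000, P'4 = 0b00011010

In OFB with a reused IV, both messages share the same keystream S_i, so C_i ⊕ C'_i = P_i ⊕ P'_i and thus P'_i = P_i ⊕ C_i ⊕ C'_i.
P'1: 0b00110101 ⊕ 0b11010110 ⊕ 0b00100101 = 0b11000110.
P'2: 0b11010000 ⊕ 0b11101101 ⊕ 0b10110000 = 0b10001101.
P'3: 0b10110110 ⊕ 0b00100001 ⊕ 0b00011111 = 0b10001000.
P'4: 0b10110000 ⊕ 0b01000001 ⊕ 0b11101011 = 0b00011010.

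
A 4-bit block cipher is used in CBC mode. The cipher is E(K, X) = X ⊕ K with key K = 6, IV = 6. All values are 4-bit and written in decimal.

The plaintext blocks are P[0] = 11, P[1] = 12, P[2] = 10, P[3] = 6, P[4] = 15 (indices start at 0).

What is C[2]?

CBC encryption: C_i = E(K, P_i ⊕ C_{i−1}), with C_{−1} = IV.
C[0]: P[0] ⊕ 6 = 13; E(K, 13) = 11.
C[1]: P[1] ⊕ 11 = 7; E(K, 7) = 1.
C[2]: P[2] ⊕ 1 = 11; E(K, 11) = 13.

C[2] = 13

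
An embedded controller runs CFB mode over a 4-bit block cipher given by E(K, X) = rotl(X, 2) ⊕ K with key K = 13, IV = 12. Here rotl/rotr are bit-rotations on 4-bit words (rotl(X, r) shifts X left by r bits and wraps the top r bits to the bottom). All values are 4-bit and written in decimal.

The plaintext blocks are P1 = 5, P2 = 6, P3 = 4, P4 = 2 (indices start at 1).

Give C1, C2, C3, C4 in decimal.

CFB encryption: C_i = P_i ⊕ E(K, C_{i−1}), with C_{0} = IV.
C1: E(K, 12) = 14; 5 ⊕ 14 = 11.
C2: E(K, 11) = 3; 6 ⊕ 3 = 5.
C3: E(K, 5) = 8; 4 ⊕ 8 = 12.
C4: E(K, 12) = 14; 2 ⊕ 14 = 12.

C1 = 11, C2 = 5, C3 = 12, C4 = 12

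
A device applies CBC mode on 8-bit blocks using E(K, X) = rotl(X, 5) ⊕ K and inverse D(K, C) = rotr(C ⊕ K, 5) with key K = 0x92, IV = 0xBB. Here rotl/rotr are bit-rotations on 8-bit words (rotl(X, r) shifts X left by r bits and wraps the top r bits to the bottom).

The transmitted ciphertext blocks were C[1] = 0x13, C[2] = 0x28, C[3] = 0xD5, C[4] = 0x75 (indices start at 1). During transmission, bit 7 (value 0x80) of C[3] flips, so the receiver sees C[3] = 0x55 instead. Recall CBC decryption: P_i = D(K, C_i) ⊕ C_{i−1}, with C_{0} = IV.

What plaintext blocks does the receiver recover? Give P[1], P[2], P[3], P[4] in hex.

Only C[3] changed, to 0x55. In CBC, a change in C_i garbles P_i and flips the same bit in P_{i+1}. Decrypting the received ciphertext:
P[1]: D(K, 0x13) = 0x0C; 0x0C ⊕ 0xBB = 0xB7.
P[2]: D(K, 0x28) = 0xD5; 0xD5 ⊕ 0x13 = 0xC6.
P[3]: D(K, 0x55) = 0x3E; 0x3E ⊕ 0x28 = 0x16.
P[4]: D(K, 0x75) = 0x3F; 0x3F ⊕ 0x55 = 0x6A.
Blocks that differ from the original plaintext: P[3], P[4].

P[1] = 0xB7, P[2] = 0xC6, P[3] = 0x16, P[4] = 0x6A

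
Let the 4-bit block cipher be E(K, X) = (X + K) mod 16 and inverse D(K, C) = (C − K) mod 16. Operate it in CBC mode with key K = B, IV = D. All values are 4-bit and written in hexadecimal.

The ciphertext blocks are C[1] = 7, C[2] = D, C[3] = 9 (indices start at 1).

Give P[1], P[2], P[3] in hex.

P[1] = 1, P[2] = 5, P[3] = 3

CBC decryption: P_i = D(K, C_i) ⊕ C_{i−1}, with C_{0} = IV.
P[1]: D(K, 7) = C; C ⊕ D = 1.
P[2]: D(K, D) = 2; 2 ⊕ 7 = 5.
P[3]: D(K, 9) = E; E ⊕ D = 3.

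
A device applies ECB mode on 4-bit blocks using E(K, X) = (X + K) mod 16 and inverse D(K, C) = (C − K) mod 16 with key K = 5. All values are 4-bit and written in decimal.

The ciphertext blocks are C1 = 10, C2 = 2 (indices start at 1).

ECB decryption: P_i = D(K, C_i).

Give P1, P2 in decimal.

P1: D(K, 10) = 5.
P2: D(K, 2) = 13.

P1 = 5, P2 = 13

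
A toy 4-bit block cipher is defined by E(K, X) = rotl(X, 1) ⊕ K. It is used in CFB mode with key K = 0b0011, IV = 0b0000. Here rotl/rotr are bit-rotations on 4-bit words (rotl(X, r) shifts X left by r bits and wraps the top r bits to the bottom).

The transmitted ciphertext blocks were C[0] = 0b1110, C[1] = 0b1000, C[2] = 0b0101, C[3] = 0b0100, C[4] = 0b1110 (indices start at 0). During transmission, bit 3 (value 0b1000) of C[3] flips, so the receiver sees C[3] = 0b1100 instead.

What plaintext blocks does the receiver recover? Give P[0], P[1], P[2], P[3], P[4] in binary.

P[0] = 0b1101, P[1] = 0b0110, P[2] = 0b0111, P[3] = 0b0101, P[4] = 0b0100

CFB decryption: P_i = C_i ⊕ E(K, C_{i−1}), with C_{−1} = IV.
Only C[3] changed, to 0b1100. In CFB, a change in C_i flips the same bit in P_i and garbles P_{i+1}. Decrypting the received ciphertext:
P[0]: E(K, 0b0000) = 0b0011; 0b1110 ⊕ 0b0011 = 0b1101.
P[1]: E(K, 0b1110) = 0b1110; 0b1000 ⊕ 0b1110 = 0b0110.
P[2]: E(K, 0b1000) = 0b0010; 0b0101 ⊕ 0b0010 = 0b0111.
P[3]: E(K, 0b0101) = 0b1001; 0b1100 ⊕ 0b1001 = 0b0101.
P[4]: E(K, 0b1100) = 0b1010; 0b1110 ⊕ 0b1010 = 0b0100.
Blocks that differ from the original plaintext: P[3], P[4].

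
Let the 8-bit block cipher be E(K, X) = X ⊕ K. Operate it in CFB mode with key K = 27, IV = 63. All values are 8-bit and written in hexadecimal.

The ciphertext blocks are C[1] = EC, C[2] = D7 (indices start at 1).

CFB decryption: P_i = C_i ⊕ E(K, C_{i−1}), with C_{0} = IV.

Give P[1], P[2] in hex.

P[1]: E(K, 63) = 44; EC ⊕ 44 = A8.
P[2]: E(K, EC) = CB; D7 ⊕ CB = 1C.

P[1] = A8, P[2] = 1C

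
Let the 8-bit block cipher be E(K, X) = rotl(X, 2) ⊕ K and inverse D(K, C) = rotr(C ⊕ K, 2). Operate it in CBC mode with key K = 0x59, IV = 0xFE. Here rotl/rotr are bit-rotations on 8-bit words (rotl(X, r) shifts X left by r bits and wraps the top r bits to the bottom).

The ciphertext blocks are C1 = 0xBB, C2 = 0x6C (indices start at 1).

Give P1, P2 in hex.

CBC decryption: P_i = D(K, C_i) ⊕ C_{i−1}, with C_{0} = IV.
P1: D(K, 0xBB) = 0xB8; 0xB8 ⊕ 0xFE = 0x46.
P2: D(K, 0x6C) = 0x4D; 0x4D ⊕ 0xBB = 0xF6.

P1 = 0x46, P2 = 0xF6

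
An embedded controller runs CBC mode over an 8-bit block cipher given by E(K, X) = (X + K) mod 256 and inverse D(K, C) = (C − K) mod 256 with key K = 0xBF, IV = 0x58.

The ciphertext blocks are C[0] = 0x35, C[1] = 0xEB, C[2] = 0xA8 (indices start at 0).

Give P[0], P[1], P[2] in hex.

CBC decryption: P_i = D(K, C_i) ⊕ C_{i−1}, with C_{−1} = IV.
P[0]: D(K, 0x35) = 0x76; 0x76 ⊕ 0x58 = 0x2E.
P[1]: D(K, 0xEB) = 0x2C; 0x2C ⊕ 0x35 = 0x19.
P[2]: D(K, 0xA8) = 0xE9; 0xE9 ⊕ 0xEB = 0x02.

P[0] = 0x2E, P[1] = 0x19, P[2] = 0x02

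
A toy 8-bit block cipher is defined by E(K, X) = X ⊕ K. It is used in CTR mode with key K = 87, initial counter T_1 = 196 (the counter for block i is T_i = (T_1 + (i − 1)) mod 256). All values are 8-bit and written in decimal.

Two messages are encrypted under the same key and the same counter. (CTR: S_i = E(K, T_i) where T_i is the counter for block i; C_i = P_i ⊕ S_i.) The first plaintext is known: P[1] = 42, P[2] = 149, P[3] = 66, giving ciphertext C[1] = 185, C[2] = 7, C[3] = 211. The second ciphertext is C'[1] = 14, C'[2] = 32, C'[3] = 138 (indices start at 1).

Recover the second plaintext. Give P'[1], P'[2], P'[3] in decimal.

In CTR with a reused counter, both messages share the same keystream S_i, so C_i ⊕ C'_i = P_i ⊕ P'_i and thus P'_i = P_i ⊕ C_i ⊕ C'_i.
P'[1]: 42 ⊕ 185 ⊕ 14 = 157.
P'[2]: 149 ⊕ 7 ⊕ 32 = 178.
P'[3]: 66 ⊕ 211 ⊕ 138 = 27.

P'[1] = 157, P'[2] = 178, P'[3] = 27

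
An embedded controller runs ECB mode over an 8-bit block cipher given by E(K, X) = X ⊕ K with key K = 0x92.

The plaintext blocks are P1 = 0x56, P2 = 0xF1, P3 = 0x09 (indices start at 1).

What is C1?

C1 = 0xC4

ECB encryption: C_i = E(K, P_i).
C1: E(K, 0x56) = 0xC4.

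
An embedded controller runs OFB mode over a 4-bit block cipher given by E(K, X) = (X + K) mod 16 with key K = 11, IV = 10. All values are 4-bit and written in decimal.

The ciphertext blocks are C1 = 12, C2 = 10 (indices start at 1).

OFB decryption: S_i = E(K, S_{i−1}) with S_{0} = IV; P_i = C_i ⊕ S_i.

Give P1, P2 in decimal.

P1: S = E(K, 10) = 5; 12 ⊕ 5 = 9.
P2: S = E(K, 5) = 0; 10 ⊕ 0 = 10.

P1 = 9, P2 = 10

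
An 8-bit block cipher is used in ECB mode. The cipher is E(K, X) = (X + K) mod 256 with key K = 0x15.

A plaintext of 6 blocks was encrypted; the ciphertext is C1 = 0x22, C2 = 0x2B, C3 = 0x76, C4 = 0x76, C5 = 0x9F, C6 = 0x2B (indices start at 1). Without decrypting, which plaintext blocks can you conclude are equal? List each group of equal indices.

ECB encrypts each block independently with the same key, so equal ciphertext blocks imply equal plaintext blocks.
C2 = C6 = 0x2B, so P2 = P6.
C3 = C4 = 0x76, so P3 = P4.

P2 = P6; P3 = P4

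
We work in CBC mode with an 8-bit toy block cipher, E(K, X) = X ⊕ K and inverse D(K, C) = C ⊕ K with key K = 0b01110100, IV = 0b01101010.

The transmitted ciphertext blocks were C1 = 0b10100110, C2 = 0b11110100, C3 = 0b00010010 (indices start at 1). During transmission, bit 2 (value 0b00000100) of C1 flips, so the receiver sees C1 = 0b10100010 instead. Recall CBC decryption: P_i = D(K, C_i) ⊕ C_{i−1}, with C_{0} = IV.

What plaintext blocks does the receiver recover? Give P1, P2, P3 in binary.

Only C1 changed, to 0b10100010. In CBC, a change in C_i garbles P_i and flips the same bit in P_{i+1}. Decrypting the received ciphertext:
P1: D(K, 0b10100010) = 0b11010110; 0b11010110 ⊕ 0b01101010 = 0b10111100.
P2: D(K, 0b11110100) = 0b10000000; 0b10000000 ⊕ 0b10100010 = 0b00100010.
P3: D(K, 0b00010010) = 0b01100110; 0b01100110 ⊕ 0b11110100 = 0b10010010.
Blocks that differ from the original plaintext: P1, P2.

P1 = 0b10111100, P2 = 0b00100010, P3 = 0b10010010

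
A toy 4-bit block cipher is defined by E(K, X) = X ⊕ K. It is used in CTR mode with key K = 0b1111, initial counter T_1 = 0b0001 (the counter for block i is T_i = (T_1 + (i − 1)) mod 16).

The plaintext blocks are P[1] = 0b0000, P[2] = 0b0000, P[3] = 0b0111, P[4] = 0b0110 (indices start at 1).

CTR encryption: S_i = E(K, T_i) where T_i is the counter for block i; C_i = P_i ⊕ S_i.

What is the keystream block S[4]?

0b1011

C[1]: T = 0b0001, S = E(K, T) = 0b1110; 0b0000 ⊕ 0b1110 = 0b1110.
C[2]: T = 0b0010, S = E(K, T) = 0b1101; 0b0000 ⊕ 0b1101 = 0b1101.
C[3]: T = 0b0011, S = E(K, T) = 0b1100; 0b0111 ⊕ 0b1100 = 0b1011.
C[4]: T = 0b0100, S = E(K, T) = 0b1011; 0b0110 ⊕ 0b1011 = 0b1101.
So S[4] = 0b1011.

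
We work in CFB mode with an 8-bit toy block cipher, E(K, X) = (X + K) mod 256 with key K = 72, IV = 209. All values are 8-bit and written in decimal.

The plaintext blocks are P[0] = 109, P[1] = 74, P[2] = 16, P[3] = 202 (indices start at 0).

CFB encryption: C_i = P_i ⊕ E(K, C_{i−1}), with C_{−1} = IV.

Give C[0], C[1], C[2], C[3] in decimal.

C[0]: E(K, 209) = 25; 109 ⊕ 25 = 116.
C[1]: E(K, 116) = 188; 74 ⊕ 188 = 246.
C[2]: E(K, 246) = 62; 16 ⊕ 62 = 46.
C[3]: E(K, 46) = 118; 202 ⊕ 118 = 188.

C[0] = 116, C[1] = 246, C[2] = 46, C[3] = 188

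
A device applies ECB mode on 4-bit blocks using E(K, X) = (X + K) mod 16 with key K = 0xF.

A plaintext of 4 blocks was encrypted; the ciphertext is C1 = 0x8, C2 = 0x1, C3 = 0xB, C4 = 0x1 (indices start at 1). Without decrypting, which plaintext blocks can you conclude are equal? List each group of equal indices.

P2 = P4

ECB encrypts each block independently with the same key, so equal ciphertext blocks imply equal plaintext blocks.
C2 = C4 = 0x1, so P2 = P4.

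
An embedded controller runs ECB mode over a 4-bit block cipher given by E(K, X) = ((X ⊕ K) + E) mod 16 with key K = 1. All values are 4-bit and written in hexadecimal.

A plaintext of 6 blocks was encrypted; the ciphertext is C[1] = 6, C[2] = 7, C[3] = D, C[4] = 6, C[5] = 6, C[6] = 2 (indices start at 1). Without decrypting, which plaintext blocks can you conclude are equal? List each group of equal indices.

ECB encrypts each block independently with the same key, so equal ciphertext blocks imply equal plaintext blocks.
C[1] = C[4] = C[5] = 6, so P[1] = P[4] = P[5].

P[1] = P[4] = P[5]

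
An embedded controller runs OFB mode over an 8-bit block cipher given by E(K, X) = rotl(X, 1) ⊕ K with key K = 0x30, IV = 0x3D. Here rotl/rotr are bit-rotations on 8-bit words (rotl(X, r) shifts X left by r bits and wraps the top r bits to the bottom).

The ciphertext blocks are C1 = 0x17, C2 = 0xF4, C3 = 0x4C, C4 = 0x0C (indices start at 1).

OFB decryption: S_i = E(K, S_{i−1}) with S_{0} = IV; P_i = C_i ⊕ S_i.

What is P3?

P1: S = E(K, 0x3D) = 0x4A; 0x17 ⊕ 0x4A = 0x5D.
P2: S = E(K, 0x4A) = 0xA4; 0xF4 ⊕ 0xA4 = 0x50.
P3: S = E(K, 0xA4) = 0x79; 0x4C ⊕ 0x79 = 0x35.

P3 = 0x35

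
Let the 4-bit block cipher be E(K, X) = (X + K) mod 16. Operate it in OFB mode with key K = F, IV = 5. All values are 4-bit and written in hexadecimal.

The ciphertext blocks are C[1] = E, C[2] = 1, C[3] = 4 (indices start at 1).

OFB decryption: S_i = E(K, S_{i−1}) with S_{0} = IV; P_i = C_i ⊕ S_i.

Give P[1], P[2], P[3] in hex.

P[1]: S = E(K, 5) = 4; E ⊕ 4 = A.
P[2]: S = E(K, 4) = 3; 1 ⊕ 3 = 2.
P[3]: S = E(K, 3) = 2; 4 ⊕ 2 = 6.

P[1] = A, P[2] = 2, P[3] = 6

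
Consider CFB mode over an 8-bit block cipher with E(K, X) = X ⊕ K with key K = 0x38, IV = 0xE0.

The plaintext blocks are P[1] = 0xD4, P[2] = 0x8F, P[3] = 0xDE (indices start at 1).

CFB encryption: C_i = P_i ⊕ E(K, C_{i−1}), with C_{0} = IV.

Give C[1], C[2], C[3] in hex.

C[1] = 0x0C, C[2] = 0xBB, C[3] = 0x5D

C[1]: E(K, 0xE0) = 0xD8; 0xD4 ⊕ 0xD8 = 0x0C.
C[2]: E(K, 0x0C) = 0x34; 0x8F ⊕ 0x34 = 0xBB.
C[3]: E(K, 0xBB) = 0x83; 0xDE ⊕ 0x83 = 0x5D.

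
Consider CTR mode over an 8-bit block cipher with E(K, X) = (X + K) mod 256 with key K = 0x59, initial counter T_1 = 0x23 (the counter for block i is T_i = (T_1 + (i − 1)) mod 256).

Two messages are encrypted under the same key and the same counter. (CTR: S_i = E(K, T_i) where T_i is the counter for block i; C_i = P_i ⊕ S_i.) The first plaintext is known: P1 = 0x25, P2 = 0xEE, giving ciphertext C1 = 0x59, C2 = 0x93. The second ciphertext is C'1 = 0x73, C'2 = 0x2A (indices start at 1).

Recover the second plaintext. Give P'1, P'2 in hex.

In CTR with a reused counter, both messages share the same keystream S_i, so C_i ⊕ C'_i = P_i ⊕ P'_i and thus P'_i = P_i ⊕ C_i ⊕ C'_i.
P'1: 0x25 ⊕ 0x59 ⊕ 0x73 = 0x0F.
P'2: 0xEE ⊕ 0x93 ⊕ 0x2A = 0x57.

P'1 = 0x0F, P'2 = 0x57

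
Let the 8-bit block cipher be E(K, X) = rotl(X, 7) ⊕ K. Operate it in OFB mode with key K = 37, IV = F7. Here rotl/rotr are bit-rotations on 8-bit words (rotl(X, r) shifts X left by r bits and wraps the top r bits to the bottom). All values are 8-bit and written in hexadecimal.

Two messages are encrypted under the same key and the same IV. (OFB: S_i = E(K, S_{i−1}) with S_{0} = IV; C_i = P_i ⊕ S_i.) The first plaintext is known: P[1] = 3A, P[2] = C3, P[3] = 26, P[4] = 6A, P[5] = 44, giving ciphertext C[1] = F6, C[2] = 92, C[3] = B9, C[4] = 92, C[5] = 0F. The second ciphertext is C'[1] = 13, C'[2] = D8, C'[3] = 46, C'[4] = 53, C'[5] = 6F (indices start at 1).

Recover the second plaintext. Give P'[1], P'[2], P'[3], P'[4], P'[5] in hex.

P'[1] = DF, P'[2] = 89, P'[3] = D9, P'[4] = AB, P'[5] = 24

In OFB with a reused IV, both messages share the same keystream S_i, so C_i ⊕ C'_i = P_i ⊕ P'_i and thus P'_i = P_i ⊕ C_i ⊕ C'_i.
P'[1]: 3A ⊕ F6 ⊕ 13 = DF.
P'[2]: C3 ⊕ 92 ⊕ D8 = 89.
P'[3]: 26 ⊕ B9 ⊕ 46 = D9.
P'[4]: 6A ⊕ 92 ⊕ 53 = AB.
P'[5]: 44 ⊕ 0F ⊕ 6F = 24.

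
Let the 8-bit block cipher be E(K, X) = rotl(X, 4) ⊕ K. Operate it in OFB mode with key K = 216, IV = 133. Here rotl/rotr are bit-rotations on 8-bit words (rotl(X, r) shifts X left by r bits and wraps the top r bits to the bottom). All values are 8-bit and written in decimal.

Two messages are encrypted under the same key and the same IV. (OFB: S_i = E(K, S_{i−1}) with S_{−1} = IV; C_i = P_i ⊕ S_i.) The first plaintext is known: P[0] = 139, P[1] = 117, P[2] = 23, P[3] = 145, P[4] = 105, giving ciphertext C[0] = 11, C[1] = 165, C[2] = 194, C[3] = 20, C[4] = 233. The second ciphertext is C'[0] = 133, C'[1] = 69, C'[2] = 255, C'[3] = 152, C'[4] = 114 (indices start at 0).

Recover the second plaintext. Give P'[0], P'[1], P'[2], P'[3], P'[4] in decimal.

In OFB with a reused IV, both messages share the same keystream S_i, so C_i ⊕ C'_i = P_i ⊕ P'_i and thus P'_i = P_i ⊕ C_i ⊕ C'_i.
P'[0]: 139 ⊕ 11 ⊕ 133 = 5.
P'[1]: 117 ⊕ 165 ⊕ 69 = 149.
P'[2]: 23 ⊕ 194 ⊕ 255 = 42.
P'[3]: 145 ⊕ 20 ⊕ 152 = 29.
P'[4]: 105 ⊕ 233 ⊕ 114 = 242.

P'[0] = 5, P'[1] = 149, P'[2] = 42, P'[3] = 29, P'[4] = 242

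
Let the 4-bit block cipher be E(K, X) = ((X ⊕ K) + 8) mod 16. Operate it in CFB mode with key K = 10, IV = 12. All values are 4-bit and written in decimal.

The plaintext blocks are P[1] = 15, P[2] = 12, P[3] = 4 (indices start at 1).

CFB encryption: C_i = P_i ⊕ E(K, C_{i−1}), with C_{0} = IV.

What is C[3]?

C[1]: E(K, 12) = 14; 15 ⊕ 14 = 1.
C[2]: E(K, 1) = 3; 12 ⊕ 3 = 15.
C[3]: E(K, 15) = 13; 4 ⊕ 13 = 9.

C[3] = 9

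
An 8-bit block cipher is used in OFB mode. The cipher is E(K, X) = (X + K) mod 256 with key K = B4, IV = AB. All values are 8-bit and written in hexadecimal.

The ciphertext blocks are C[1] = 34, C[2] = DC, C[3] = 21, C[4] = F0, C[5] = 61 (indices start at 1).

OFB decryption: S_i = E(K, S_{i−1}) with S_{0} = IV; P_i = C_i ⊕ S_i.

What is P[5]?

P[5] = 4E

P[1]: S = E(K, AB) = 5F; 34 ⊕ 5F = 6B.
P[2]: S = E(K, 5F) = 13; DC ⊕ 13 = CF.
P[3]: S = E(K, 13) = C7; 21 ⊕ C7 = E6.
P[4]: S = E(K, C7) = 7B; F0 ⊕ 7B = 8B.
P[5]: S = E(K, 7B) = 2F; 61 ⊕ 2F = 4E.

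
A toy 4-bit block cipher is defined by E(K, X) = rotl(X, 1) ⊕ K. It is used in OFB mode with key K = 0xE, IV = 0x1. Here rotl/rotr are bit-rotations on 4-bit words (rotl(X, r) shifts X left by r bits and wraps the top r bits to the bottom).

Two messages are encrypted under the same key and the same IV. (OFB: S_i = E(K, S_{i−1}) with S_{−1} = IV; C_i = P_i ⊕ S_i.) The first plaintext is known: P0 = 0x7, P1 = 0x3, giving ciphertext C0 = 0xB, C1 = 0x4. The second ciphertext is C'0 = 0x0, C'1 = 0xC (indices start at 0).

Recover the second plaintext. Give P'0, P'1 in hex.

P'0 = 0xC, P'1 = 0xB

In OFB with a reused IV, both messages share the same keystream S_i, so C_i ⊕ C'_i = P_i ⊕ P'_i and thus P'_i = P_i ⊕ C_i ⊕ C'_i.
P'0: 0x7 ⊕ 0xB ⊕ 0x0 = 0xC.
P'1: 0x3 ⊕ 0x4 ⊕ 0xC = 0xB.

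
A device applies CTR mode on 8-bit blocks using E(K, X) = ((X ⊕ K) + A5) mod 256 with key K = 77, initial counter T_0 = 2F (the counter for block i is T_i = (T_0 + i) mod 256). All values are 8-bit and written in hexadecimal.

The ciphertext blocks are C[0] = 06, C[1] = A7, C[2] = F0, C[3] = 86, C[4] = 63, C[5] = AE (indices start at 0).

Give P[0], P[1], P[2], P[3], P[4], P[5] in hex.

P[0] = FB, P[1] = 4B, P[2] = 1B, P[3] = 6C, P[4] = 8A, P[5] = 46

CTR decryption: S_i = E(K, T_i) where T_i is the counter for block i; P_i = C_i ⊕ S_i.
P[0]: T = 2F, S = E(K, T) = FD; 06 ⊕ FD = FB.
P[1]: T = 30, S = E(K, T) = EC; A7 ⊕ EC = 4B.
P[2]: T = 31, S = E(K, T) = EB; F0 ⊕ EB = 1B.
P[3]: T = 32, S = E(K, T) = EA; 86 ⊕ EA = 6C.
P[4]: T = 33, S = E(K, T) = E9; 63 ⊕ E9 = 8A.
P[5]: T = 34, S = E(K, T) = E8; AE ⊕ E8 = 46.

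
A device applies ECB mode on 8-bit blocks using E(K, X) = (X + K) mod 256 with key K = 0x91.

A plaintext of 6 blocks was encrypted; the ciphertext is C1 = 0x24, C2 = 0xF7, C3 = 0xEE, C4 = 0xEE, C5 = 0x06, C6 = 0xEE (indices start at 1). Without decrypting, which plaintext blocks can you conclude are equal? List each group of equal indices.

P3 = P4 = P6

ECB encrypts each block independently with the same key, so equal ciphertext blocks imply equal plaintext blocks.
C3 = C4 = C6 = 0xEE, so P3 = P4 = P6.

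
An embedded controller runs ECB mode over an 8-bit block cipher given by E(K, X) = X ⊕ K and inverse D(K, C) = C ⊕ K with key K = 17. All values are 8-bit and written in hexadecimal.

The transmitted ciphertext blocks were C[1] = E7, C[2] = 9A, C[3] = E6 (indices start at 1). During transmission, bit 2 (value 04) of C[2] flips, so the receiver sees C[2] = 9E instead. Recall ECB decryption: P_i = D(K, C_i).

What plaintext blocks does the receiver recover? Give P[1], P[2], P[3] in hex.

P[1] = F0, P[2] = 89, P[3] = F1

Only C[2] changed, to 9E. In ECB, a change in C_i affects only P_i. Decrypting the received ciphertext:
P[1]: D(K, E7) = F0.
P[2]: D(K, 9E) = 89.
P[3]: D(K, E6) = F1.
Blocks that differ from the original plaintext: P[2].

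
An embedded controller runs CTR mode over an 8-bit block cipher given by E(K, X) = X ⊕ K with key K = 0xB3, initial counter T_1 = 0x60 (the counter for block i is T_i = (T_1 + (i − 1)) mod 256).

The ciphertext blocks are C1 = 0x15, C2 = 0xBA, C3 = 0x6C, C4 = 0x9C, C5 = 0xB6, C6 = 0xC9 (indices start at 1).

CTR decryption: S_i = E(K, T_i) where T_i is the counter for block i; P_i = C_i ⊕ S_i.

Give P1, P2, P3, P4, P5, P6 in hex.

P1: T = 0x60, S = E(K, T) = 0xD3; 0x15 ⊕ 0xD3 = 0xC6.
P2: T = 0x61, S = E(K, T) = 0xD2; 0xBA ⊕ 0xD2 = 0x68.
P3: T = 0x62, S = E(K, T) = 0xD1; 0x6C ⊕ 0xD1 = 0xBD.
P4: T = 0x63, S = E(K, T) = 0xD0; 0x9C ⊕ 0xD0 = 0x4C.
P5: T = 0x64, S = E(K, T) = 0xD7; 0xB6 ⊕ 0xD7 = 0x61.
P6: T = 0x65, S = E(K, T) = 0xD6; 0xC9 ⊕ 0xD6 = 0x1F.

P1 = 0xC6, P2 = 0x68, P3 = 0xBD, P4 = 0x4C, P5 = 0x61, P6 = 0x1F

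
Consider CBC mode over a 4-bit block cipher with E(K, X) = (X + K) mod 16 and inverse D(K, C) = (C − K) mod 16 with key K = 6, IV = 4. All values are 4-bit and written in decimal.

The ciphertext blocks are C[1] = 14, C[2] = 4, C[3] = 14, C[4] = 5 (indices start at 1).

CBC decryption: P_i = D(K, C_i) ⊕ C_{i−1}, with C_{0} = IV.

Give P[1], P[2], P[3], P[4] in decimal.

P[1]: D(K, 14) = 8; 8 ⊕ 4 = 12.
P[2]: D(K, 4) = 14; 14 ⊕ 14 = 0.
P[3]: D(K, 14) = 8; 8 ⊕ 4 = 12.
P[4]: D(K, 5) = 15; 15 ⊕ 14 = 1.

P[1] = 12, P[2] = 0, P[3] = 12, P[4] = 1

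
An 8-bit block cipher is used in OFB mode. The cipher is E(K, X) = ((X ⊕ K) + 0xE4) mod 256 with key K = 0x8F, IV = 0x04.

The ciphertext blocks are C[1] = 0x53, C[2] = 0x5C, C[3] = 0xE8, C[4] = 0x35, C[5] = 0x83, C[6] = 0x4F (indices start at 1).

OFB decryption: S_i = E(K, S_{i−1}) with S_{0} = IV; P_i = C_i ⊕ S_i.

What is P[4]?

P[4] = 0xB1

P[1]: S = E(K, 0x04) = 0x6F; 0x53 ⊕ 0x6F = 0x3C.
P[2]: S = E(K, 0x6F) = 0xC4; 0x5C ⊕ 0xC4 = 0x98.
P[3]: S = E(K, 0xC4) = 0x2F; 0xE8 ⊕ 0x2F = 0xC7.
P[4]: S = E(K, 0x2F) = 0x84; 0x35 ⊕ 0x84 = 0xB1.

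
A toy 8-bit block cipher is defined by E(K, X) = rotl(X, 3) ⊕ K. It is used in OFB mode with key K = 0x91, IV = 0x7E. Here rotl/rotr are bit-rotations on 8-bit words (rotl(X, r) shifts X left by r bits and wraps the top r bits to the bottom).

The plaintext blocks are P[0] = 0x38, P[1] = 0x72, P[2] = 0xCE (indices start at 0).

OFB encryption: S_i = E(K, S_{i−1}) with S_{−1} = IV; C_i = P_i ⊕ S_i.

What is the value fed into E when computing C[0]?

C[0]: S = E(K, 0x7E) = 0x62; 0x38 ⊕ 0x62 = 0x5A.
So the input to E for block [0] is 0x7E.

0x7E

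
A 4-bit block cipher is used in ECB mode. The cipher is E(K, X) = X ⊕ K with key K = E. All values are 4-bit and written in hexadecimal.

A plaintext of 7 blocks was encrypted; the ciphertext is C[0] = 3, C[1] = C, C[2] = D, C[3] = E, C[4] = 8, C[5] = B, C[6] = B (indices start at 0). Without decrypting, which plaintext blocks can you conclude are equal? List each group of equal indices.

ECB encrypts each block independently with the same key, so equal ciphertext blocks imply equal plaintext blocks.
C[5] = C[6] = B, so P[5] = P[6].

P[5] = P[6]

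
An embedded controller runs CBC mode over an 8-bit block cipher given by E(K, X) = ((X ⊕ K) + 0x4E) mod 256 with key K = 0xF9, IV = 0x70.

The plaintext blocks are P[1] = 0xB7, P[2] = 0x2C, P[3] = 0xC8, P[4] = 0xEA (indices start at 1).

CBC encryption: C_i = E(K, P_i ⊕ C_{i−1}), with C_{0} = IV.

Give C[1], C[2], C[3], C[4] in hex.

C[1]: P[1] ⊕ 0x70 = 0xC7; E(K, 0xC7) = 0x8C.
C[2]: P[2] ⊕ 0x8C = 0xA0; E(K, 0xA0) = 0xA7.
C[3]: P[3] ⊕ 0xA7 = 0x6F; E(K, 0x6F) = 0xE4.
C[4]: P[4] ⊕ 0xE4 = 0x0E; E(K, 0x0E) = 0x45.

C[1] = 0x8C, C[2] = 0xA7, C[3] = 0xE4, C[4] = 0x45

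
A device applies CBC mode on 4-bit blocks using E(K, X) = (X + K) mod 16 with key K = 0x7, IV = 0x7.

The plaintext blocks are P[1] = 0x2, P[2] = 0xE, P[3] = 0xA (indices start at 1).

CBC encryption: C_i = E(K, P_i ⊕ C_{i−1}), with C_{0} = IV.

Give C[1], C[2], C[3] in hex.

C[1]: P[1] ⊕ 0x7 = 0x5; E(K, 0x5) = 0xC.
C[2]: P[2] ⊕ 0xC = 0x2; E(K, 0x2) = 0x9.
C[3]: P[3] ⊕ 0x9 = 0x3; E(K, 0x3) = 0xA.

C[1] = 0xC, C[2] = 0x9, C[3] = 0xA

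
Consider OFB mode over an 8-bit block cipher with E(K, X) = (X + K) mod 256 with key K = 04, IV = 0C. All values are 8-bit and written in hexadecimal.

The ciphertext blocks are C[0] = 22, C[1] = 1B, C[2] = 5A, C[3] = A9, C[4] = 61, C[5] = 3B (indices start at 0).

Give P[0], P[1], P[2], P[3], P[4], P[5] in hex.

P[0] = 32, P[1] = 0F, P[2] = 42, P[3] = B5, P[4] = 41, P[5] = 1F

OFB decryption: S_i = E(K, S_{i−1}) with S_{−1} = IV; P_i = C_i ⊕ S_i.
P[0]: S = E(K, 0C) = 10; 22 ⊕ 10 = 32.
P[1]: S = E(K, 10) = 14; 1B ⊕ 14 = 0F.
P[2]: S = E(K, 14) = 18; 5A ⊕ 18 = 42.
P[3]: S = E(K, 18) = 1C; A9 ⊕ 1C = B5.
P[4]: S = E(K, 1C) = 20; 61 ⊕ 20 = 41.
P[5]: S = E(K, 20) = 24; 3B ⊕ 24 = 1F.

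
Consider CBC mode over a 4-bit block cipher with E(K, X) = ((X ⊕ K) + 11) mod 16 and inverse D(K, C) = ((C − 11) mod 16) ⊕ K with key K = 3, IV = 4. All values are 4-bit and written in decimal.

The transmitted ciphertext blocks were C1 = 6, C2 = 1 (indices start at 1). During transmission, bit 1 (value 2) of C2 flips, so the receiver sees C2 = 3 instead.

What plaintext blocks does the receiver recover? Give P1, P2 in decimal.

P1 = 12, P2 = 13

CBC decryption: P_i = D(K, C_i) ⊕ C_{i−1}, with C_{0} = IV.
Only C2 changed, to 3. In CBC, a change in C_i garbles P_i and flips the same bit in P_{i+1}. Decrypting the received ciphertext:
P1: D(K, 6) = 8; 8 ⊕ 4 = 12.
P2: D(K, 3) = 11; 11 ⊕ 6 = 13.
Blocks that differ from the original plaintext: P2.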